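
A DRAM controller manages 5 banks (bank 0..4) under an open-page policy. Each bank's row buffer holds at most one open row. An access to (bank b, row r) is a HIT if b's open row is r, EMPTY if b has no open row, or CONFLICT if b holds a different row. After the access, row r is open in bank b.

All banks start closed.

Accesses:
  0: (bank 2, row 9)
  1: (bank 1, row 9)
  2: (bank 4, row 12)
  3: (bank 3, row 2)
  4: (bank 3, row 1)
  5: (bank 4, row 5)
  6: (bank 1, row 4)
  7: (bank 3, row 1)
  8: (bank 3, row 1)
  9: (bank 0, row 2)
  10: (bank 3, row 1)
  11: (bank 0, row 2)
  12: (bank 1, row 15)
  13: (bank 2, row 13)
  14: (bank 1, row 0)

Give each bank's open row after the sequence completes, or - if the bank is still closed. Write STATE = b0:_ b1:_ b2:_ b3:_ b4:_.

STATE = b0:2 b1:0 b2:13 b3:1 b4:5

#0 (2,9) E
#1 (1,9) E
#2 (4,12) E
#3 (3,2) E
#4 (3,1) C  (was 2)
#5 (4,5) C  (was 12)
#6 (1,4) C  (was 9)
#7 (3,1) H  (was 1)
#8 (3,1) H  (was 1)
#9 (0,2) E
#10 (3,1) H  (was 1)
#11 (0,2) H  (was 2)
#12 (1,15) C  (was 4)
#13 (2,13) C  (was 9)
#14 (1,0) C  (was 15)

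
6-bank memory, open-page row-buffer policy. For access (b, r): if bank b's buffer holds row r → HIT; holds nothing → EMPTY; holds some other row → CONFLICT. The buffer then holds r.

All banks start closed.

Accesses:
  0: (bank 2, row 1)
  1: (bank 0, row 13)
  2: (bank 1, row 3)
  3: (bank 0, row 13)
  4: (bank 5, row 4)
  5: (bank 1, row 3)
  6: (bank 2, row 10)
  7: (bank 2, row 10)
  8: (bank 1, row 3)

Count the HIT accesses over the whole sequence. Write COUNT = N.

step 0: bank2 None->1 [EMPTY]
step 1: bank0 None->13 [EMPTY]
step 2: bank1 None->3 [EMPTY]
step 3: bank0 13->13 [HIT]
step 4: bank5 None->4 [EMPTY]
step 5: bank1 3->3 [HIT]
step 6: bank2 1->10 [CONFLICT]
step 7: bank2 10->10 [HIT]
step 8: bank1 3->3 [HIT]

COUNT = 4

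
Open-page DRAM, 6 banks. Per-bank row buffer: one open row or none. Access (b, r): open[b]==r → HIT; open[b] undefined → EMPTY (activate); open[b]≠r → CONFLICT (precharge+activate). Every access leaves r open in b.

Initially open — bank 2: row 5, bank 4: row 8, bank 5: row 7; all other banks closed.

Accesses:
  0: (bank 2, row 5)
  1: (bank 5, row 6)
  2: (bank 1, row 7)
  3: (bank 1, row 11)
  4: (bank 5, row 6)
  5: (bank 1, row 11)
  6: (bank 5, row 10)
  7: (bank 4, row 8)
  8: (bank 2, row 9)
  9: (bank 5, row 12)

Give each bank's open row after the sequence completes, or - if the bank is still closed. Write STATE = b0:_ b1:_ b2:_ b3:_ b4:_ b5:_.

STATE = b0:- b1:11 b2:9 b3:- b4:8 b5:12

0: bank 2 row 5 — prev 5 → HIT
1: bank 5 row 6 — prev 7 → CONFLICT
2: bank 1 row 7 — prev None → EMPTY
3: bank 1 row 11 — prev 7 → CONFLICT
4: bank 5 row 6 — prev 6 → HIT
5: bank 1 row 11 — prev 11 → HIT
6: bank 5 row 10 — prev 6 → CONFLICT
7: bank 4 row 8 — prev 8 → HIT
8: bank 2 row 9 — prev 5 → CONFLICT
9: bank 5 row 12 — prev 10 → CONFLICT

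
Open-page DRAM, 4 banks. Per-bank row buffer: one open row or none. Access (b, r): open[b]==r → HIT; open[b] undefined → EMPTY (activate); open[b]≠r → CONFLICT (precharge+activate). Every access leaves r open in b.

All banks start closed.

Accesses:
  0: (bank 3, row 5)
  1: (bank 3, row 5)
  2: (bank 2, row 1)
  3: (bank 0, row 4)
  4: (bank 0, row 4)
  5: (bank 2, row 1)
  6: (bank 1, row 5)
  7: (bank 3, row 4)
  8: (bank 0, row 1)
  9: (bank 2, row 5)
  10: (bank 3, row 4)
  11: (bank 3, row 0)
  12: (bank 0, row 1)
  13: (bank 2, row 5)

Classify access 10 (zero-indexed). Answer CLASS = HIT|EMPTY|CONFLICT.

CLASS = HIT

  [0] b3 r5: no row ⇒ E
  [1] b3 r5: had r5 ⇒ H
  [2] b2 r1: no row ⇒ E
  [3] b0 r4: no row ⇒ E
  [4] b0 r4: had r4 ⇒ H
  [5] b2 r1: had r1 ⇒ H
  [6] b1 r5: no row ⇒ E
  [7] b3 r4: had r5 ⇒ C
  [8] b0 r1: had r4 ⇒ C
  [9] b2 r5: had r1 ⇒ C
  [10] b3 r4: had r4 ⇒ H
  [11] b3 r0: had r4 ⇒ C
  [12] b0 r1: had r1 ⇒ H
  [13] b2 r5: had r5 ⇒ H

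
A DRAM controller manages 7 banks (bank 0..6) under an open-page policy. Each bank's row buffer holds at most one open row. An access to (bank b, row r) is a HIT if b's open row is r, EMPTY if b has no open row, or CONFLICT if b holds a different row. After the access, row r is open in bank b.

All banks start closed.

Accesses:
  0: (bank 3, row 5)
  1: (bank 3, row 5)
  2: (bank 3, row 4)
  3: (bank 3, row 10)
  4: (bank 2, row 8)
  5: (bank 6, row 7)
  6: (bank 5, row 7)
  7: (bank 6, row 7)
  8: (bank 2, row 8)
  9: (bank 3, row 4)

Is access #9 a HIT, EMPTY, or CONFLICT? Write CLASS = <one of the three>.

0: bank 3 row 5 — prev None → EMPTY
1: bank 3 row 5 — prev 5 → HIT
2: bank 3 row 4 — prev 5 → CONFLICT
3: bank 3 row 10 — prev 4 → CONFLICT
4: bank 2 row 8 — prev None → EMPTY
5: bank 6 row 7 — prev None → EMPTY
6: bank 5 row 7 — prev None → EMPTY
7: bank 6 row 7 — prev 7 → HIT
8: bank 2 row 8 — prev 8 → HIT
9: bank 3 row 4 — prev 10 → CONFLICT

CLASS = CONFLICT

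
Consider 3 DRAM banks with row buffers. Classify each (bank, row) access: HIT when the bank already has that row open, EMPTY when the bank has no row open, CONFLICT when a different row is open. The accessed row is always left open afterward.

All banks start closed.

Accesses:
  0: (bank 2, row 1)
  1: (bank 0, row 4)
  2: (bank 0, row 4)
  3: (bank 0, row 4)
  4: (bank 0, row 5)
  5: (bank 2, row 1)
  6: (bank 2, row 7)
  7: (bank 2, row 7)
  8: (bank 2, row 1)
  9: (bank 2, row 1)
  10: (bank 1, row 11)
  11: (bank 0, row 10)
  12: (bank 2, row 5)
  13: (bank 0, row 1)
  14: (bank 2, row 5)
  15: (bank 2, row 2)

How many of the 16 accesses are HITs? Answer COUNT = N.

COUNT = 6

0: bank 2 row 1 — prev None → EMPTY
1: bank 0 row 4 — prev None → EMPTY
2: bank 0 row 4 — prev 4 → HIT
3: bank 0 row 4 — prev 4 → HIT
4: bank 0 row 5 — prev 4 → CONFLICT
5: bank 2 row 1 — prev 1 → HIT
6: bank 2 row 7 — prev 1 → CONFLICT
7: bank 2 row 7 — prev 7 → HIT
8: bank 2 row 1 — prev 7 → CONFLICT
9: bank 2 row 1 — prev 1 → HIT
10: bank 1 row 11 — prev None → EMPTY
11: bank 0 row 10 — prev 5 → CONFLICT
12: bank 2 row 5 — prev 1 → CONFLICT
13: bank 0 row 1 — prev 10 → CONFLICT
14: bank 2 row 5 — prev 5 → HIT
15: bank 2 row 2 — prev 5 → CONFLICT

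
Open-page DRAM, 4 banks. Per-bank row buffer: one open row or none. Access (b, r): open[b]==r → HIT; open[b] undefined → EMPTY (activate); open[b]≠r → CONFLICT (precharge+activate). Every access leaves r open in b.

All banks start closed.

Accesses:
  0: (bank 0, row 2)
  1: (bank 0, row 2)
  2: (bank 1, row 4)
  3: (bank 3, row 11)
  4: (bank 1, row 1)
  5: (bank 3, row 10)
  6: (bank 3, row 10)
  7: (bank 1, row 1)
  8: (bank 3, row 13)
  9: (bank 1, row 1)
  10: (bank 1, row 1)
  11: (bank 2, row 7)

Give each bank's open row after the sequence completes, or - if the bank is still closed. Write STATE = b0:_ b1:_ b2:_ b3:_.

#0 (0,2) E
#1 (0,2) H  (was 2)
#2 (1,4) E
#3 (3,11) E
#4 (1,1) C  (was 4)
#5 (3,10) C  (was 11)
#6 (3,10) H  (was 10)
#7 (1,1) H  (was 1)
#8 (3,13) C  (was 10)
#9 (1,1) H  (was 1)
#10 (1,1) H  (was 1)
#11 (2,7) E

STATE = b0:2 b1:1 b2:7 b3:13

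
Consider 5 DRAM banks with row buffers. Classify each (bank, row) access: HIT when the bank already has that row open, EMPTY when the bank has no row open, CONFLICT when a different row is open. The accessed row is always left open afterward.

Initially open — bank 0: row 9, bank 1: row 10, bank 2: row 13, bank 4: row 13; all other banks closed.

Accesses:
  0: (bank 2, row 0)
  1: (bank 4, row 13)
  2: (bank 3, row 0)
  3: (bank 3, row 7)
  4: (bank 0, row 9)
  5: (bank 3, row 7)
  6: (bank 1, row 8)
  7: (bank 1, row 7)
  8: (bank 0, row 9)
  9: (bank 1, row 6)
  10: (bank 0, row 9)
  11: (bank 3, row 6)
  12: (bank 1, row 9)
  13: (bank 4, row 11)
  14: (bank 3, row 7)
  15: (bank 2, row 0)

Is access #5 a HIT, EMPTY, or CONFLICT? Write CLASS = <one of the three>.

CLASS = HIT

  [0] b2 r0: had r13 ⇒ C
  [1] b4 r13: had r13 ⇒ H
  [2] b3 r0: no row ⇒ E
  [3] b3 r7: had r0 ⇒ C
  [4] b0 r9: had r9 ⇒ H
  [5] b3 r7: had r7 ⇒ H
  [6] b1 r8: had r10 ⇒ C
  [7] b1 r7: had r8 ⇒ C
  [8] b0 r9: had r9 ⇒ H
  [9] b1 r6: had r7 ⇒ C
  [10] b0 r9: had r9 ⇒ H
  [11] b3 r6: had r7 ⇒ C
  [12] b1 r9: had r6 ⇒ C
  [13] b4 r11: had r13 ⇒ C
  [14] b3 r7: had r6 ⇒ C
  [15] b2 r0: had r0 ⇒ H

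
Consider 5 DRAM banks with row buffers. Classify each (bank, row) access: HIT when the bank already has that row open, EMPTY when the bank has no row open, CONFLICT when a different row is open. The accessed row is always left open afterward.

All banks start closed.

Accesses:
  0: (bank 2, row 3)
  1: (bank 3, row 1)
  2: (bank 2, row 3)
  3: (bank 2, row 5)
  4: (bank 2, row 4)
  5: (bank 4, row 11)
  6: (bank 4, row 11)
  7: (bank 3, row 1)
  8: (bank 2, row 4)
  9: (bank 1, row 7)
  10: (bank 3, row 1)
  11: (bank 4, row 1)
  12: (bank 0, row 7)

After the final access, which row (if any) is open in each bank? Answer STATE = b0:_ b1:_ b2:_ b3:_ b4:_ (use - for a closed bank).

STATE = b0:7 b1:7 b2:4 b3:1 b4:1

  [0] b2 r3: no row ⇒ E
  [1] b3 r1: no row ⇒ E
  [2] b2 r3: had r3 ⇒ H
  [3] b2 r5: had r3 ⇒ C
  [4] b2 r4: had r5 ⇒ C
  [5] b4 r11: no row ⇒ E
  [6] b4 r11: had r11 ⇒ H
  [7] b3 r1: had r1 ⇒ H
  [8] b2 r4: had r4 ⇒ H
  [9] b1 r7: no row ⇒ E
  [10] b3 r1: had r1 ⇒ H
  [11] b4 r1: had r11 ⇒ C
  [12] b0 r7: no row ⇒ E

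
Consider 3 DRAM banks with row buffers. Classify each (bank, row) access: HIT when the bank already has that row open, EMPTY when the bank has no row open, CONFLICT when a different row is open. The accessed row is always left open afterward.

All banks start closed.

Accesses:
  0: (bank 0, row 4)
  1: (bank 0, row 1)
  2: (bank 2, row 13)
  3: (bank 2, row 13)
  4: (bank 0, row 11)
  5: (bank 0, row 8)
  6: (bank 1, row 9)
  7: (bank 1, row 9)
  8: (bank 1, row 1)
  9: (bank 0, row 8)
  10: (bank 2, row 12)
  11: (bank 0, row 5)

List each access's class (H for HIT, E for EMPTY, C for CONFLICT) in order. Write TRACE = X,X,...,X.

TRACE = E,C,E,H,C,C,E,H,C,H,C,C

0: bank 0 row 4 — prev None → EMPTY
1: bank 0 row 1 — prev 4 → CONFLICT
2: bank 2 row 13 — prev None → EMPTY
3: bank 2 row 13 — prev 13 → HIT
4: bank 0 row 11 — prev 1 → CONFLICT
5: bank 0 row 8 — prev 11 → CONFLICT
6: bank 1 row 9 — prev None → EMPTY
7: bank 1 row 9 — prev 9 → HIT
8: bank 1 row 1 — prev 9 → CONFLICT
9: bank 0 row 8 — prev 8 → HIT
10: bank 2 row 12 — prev 13 → CONFLICT
11: bank 0 row 5 — prev 8 → CONFLICT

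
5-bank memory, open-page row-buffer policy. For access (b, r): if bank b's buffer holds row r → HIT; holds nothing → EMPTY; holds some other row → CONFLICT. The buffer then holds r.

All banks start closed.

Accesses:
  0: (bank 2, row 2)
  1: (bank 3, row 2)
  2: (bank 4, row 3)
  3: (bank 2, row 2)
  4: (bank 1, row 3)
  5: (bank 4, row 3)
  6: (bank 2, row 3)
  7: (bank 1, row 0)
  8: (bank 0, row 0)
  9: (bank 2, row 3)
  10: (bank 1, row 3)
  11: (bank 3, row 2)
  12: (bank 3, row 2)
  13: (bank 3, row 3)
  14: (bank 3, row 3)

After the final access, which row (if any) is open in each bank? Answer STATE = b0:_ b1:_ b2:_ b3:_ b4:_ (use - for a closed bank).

0: bank 2 row 2 — prev None → EMPTY
1: bank 3 row 2 — prev None → EMPTY
2: bank 4 row 3 — prev None → EMPTY
3: bank 2 row 2 — prev 2 → HIT
4: bank 1 row 3 — prev None → EMPTY
5: bank 4 row 3 — prev 3 → HIT
6: bank 2 row 3 — prev 2 → CONFLICT
7: bank 1 row 0 — prev 3 → CONFLICT
8: bank 0 row 0 — prev None → EMPTY
9: bank 2 row 3 — prev 3 → HIT
10: bank 1 row 3 — prev 0 → CONFLICT
11: bank 3 row 2 — prev 2 → HIT
12: bank 3 row 2 — prev 2 → HIT
13: bank 3 row 3 — prev 2 → CONFLICT
14: bank 3 row 3 — prev 3 → HIT

STATE = b0:0 b1:3 b2:3 b3:3 b4:3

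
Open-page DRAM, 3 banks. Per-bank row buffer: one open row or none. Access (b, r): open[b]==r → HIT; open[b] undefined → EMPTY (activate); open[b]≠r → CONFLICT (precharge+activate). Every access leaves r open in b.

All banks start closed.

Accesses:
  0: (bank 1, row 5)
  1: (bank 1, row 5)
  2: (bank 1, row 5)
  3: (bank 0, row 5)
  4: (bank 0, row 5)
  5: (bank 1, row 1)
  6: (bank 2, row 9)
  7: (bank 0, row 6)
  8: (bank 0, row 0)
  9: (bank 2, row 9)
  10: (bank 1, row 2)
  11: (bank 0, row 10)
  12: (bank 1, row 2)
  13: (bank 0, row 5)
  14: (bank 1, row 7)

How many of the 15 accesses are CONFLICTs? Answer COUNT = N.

step 0: bank1 None->5 [EMPTY]
step 1: bank1 5->5 [HIT]
step 2: bank1 5->5 [HIT]
step 3: bank0 None->5 [EMPTY]
step 4: bank0 5->5 [HIT]
step 5: bank1 5->1 [CONFLICT]
step 6: bank2 None->9 [EMPTY]
step 7: bank0 5->6 [CONFLICT]
step 8: bank0 6->0 [CONFLICT]
step 9: bank2 9->9 [HIT]
step 10: bank1 1->2 [CONFLICT]
step 11: bank0 0->10 [CONFLICT]
step 12: bank1 2->2 [HIT]
step 13: bank0 10->5 [CONFLICT]
step 14: bank1 2->7 [CONFLICT]

COUNT = 7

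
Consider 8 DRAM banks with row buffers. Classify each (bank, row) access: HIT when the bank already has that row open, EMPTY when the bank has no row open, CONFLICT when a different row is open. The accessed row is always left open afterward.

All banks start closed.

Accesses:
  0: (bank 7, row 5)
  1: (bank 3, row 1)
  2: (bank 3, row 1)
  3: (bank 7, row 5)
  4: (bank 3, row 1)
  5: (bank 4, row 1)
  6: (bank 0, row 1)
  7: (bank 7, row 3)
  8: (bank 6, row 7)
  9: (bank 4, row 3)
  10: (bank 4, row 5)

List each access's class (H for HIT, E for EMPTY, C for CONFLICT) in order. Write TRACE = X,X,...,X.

TRACE = E,E,H,H,H,E,E,C,E,C,C

#0 (7,5) E
#1 (3,1) E
#2 (3,1) H  (was 1)
#3 (7,5) H  (was 5)
#4 (3,1) H  (was 1)
#5 (4,1) E
#6 (0,1) E
#7 (7,3) C  (was 5)
#8 (6,7) E
#9 (4,3) C  (was 1)
#10 (4,5) C  (was 3)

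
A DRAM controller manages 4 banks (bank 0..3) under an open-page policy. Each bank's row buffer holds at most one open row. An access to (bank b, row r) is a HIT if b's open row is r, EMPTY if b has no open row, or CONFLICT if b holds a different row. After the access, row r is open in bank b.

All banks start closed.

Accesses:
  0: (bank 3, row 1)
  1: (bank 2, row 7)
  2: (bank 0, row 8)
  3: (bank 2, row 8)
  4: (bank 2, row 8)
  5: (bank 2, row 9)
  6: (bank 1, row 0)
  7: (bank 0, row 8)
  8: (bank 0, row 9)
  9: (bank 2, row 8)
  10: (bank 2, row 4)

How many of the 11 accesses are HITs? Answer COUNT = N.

  [0] b3 r1: no row ⇒ E
  [1] b2 r7: no row ⇒ E
  [2] b0 r8: no row ⇒ E
  [3] b2 r8: had r7 ⇒ C
  [4] b2 r8: had r8 ⇒ H
  [5] b2 r9: had r8 ⇒ C
  [6] b1 r0: no row ⇒ E
  [7] b0 r8: had r8 ⇒ H
  [8] b0 r9: had r8 ⇒ C
  [9] b2 r8: had r9 ⇒ C
  [10] b2 r4: had r8 ⇒ C

COUNT = 2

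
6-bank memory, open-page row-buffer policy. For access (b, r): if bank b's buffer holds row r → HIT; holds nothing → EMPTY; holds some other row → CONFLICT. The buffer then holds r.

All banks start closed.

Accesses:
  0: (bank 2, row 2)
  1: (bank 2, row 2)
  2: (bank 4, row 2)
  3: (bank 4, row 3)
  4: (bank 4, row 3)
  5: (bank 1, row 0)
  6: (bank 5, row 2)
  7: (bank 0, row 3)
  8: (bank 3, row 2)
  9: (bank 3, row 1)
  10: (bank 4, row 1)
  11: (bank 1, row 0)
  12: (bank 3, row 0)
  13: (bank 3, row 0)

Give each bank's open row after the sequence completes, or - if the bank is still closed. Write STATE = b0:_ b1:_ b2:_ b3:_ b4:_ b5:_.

#0 (2,2) E
#1 (2,2) H  (was 2)
#2 (4,2) E
#3 (4,3) C  (was 2)
#4 (4,3) H  (was 3)
#5 (1,0) E
#6 (5,2) E
#7 (0,3) E
#8 (3,2) E
#9 (3,1) C  (was 2)
#10 (4,1) C  (was 3)
#11 (1,0) H  (was 0)
#12 (3,0) C  (was 1)
#13 (3,0) H  (was 0)

STATE = b0:3 b1:0 b2:2 b3:0 b4:1 b5:2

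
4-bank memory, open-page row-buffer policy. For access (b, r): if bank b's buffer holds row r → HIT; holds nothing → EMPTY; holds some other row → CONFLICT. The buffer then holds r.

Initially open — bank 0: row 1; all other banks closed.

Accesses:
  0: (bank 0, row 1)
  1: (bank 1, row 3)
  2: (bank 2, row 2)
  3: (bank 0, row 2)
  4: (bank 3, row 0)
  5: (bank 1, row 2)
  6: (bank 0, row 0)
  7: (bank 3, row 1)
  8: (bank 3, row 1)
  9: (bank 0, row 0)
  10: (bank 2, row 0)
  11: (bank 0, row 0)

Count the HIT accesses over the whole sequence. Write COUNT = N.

step 0: bank0 1->1 [HIT]
step 1: bank1 None->3 [EMPTY]
step 2: bank2 None->2 [EMPTY]
step 3: bank0 1->2 [CONFLICT]
step 4: bank3 None->0 [EMPTY]
step 5: bank1 3->2 [CONFLICT]
step 6: bank0 2->0 [CONFLICT]
step 7: bank3 0->1 [CONFLICT]
step 8: bank3 1->1 [HIT]
step 9: bank0 0->0 [HIT]
step 10: bank2 2->0 [CONFLICT]
step 11: bank0 0->0 [HIT]

COUNT = 4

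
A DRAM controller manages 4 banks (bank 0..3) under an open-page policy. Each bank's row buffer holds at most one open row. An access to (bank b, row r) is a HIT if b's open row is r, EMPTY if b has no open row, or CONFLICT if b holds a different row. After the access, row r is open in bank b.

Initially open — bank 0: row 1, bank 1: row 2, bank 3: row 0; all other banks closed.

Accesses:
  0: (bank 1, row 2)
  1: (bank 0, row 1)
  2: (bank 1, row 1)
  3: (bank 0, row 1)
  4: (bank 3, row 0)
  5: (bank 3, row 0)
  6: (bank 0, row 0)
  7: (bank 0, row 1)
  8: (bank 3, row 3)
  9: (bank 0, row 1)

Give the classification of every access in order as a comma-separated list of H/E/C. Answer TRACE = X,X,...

#0 (1,2) H  (was 2)
#1 (0,1) H  (was 1)
#2 (1,1) C  (was 2)
#3 (0,1) H  (was 1)
#4 (3,0) H  (was 0)
#5 (3,0) H  (was 0)
#6 (0,0) C  (was 1)
#7 (0,1) C  (was 0)
#8 (3,3) C  (was 0)
#9 (0,1) H  (was 1)

TRACE = H,H,C,H,H,H,C,C,C,H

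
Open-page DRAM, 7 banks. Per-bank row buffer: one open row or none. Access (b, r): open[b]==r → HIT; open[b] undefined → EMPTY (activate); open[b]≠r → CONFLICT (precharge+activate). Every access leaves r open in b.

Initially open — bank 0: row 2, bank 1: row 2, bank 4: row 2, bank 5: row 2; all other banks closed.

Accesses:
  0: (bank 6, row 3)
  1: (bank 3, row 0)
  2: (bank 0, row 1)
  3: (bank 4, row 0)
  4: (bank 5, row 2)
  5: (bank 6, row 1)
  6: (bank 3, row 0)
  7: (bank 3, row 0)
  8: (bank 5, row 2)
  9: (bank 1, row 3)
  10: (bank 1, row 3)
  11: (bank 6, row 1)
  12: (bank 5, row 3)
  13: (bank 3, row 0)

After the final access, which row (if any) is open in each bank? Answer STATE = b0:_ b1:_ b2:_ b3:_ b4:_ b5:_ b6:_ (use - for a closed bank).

STATE = b0:1 b1:3 b2:- b3:0 b4:0 b5:3 b6:1

0: bank 6 row 3 — prev None → EMPTY
1: bank 3 row 0 — prev None → EMPTY
2: bank 0 row 1 — prev 2 → CONFLICT
3: bank 4 row 0 — prev 2 → CONFLICT
4: bank 5 row 2 — prev 2 → HIT
5: bank 6 row 1 — prev 3 → CONFLICT
6: bank 3 row 0 — prev 0 → HIT
7: bank 3 row 0 — prev 0 → HIT
8: bank 5 row 2 — prev 2 → HIT
9: bank 1 row 3 — prev 2 → CONFLICT
10: bank 1 row 3 — prev 3 → HIT
11: bank 6 row 1 — prev 1 → HIT
12: bank 5 row 3 — prev 2 → CONFLICT
13: bank 3 row 0 — prev 0 → HIT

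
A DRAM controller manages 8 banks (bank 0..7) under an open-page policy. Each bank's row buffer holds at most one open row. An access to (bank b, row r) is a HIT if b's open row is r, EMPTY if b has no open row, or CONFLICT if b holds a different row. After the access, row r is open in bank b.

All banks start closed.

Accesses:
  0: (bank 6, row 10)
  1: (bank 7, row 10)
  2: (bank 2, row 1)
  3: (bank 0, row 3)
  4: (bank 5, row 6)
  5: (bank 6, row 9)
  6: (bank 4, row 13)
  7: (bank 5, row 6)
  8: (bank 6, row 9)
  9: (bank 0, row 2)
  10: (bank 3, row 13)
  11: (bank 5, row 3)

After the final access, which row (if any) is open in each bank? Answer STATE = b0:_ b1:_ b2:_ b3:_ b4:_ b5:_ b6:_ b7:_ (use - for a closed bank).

STATE = b0:2 b1:- b2:1 b3:13 b4:13 b5:3 b6:9 b7:10

  [0] b6 r10: no row ⇒ E
  [1] b7 r10: no row ⇒ E
  [2] b2 r1: no row ⇒ E
  [3] b0 r3: no row ⇒ E
  [4] b5 r6: no row ⇒ E
  [5] b6 r9: had r10 ⇒ C
  [6] b4 r13: no row ⇒ E
  [7] b5 r6: had r6 ⇒ H
  [8] b6 r9: had r9 ⇒ H
  [9] b0 r2: had r3 ⇒ C
  [10] b3 r13: no row ⇒ E
  [11] b5 r3: had r6 ⇒ C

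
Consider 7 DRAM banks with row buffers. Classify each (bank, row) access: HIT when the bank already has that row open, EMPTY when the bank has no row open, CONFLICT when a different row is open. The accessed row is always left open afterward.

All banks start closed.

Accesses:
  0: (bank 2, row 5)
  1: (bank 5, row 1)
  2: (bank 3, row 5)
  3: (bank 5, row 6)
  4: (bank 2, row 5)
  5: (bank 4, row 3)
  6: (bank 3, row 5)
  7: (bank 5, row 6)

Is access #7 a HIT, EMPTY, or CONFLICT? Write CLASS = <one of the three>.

CLASS = HIT

#0 (2,5) E
#1 (5,1) E
#2 (3,5) E
#3 (5,6) C  (was 1)
#4 (2,5) H  (was 5)
#5 (4,3) E
#6 (3,5) H  (was 5)
#7 (5,6) H  (was 6)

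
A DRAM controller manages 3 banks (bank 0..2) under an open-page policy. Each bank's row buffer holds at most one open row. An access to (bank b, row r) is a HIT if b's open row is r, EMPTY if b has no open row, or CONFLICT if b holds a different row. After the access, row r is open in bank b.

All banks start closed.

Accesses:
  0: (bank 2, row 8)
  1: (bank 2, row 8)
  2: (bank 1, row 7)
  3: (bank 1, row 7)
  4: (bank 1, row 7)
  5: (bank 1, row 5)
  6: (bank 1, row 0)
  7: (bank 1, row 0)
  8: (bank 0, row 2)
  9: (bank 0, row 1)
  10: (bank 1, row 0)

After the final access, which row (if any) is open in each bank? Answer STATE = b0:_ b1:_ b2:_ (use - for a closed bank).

#0 (2,8) E
#1 (2,8) H  (was 8)
#2 (1,7) E
#3 (1,7) H  (was 7)
#4 (1,7) H  (was 7)
#5 (1,5) C  (was 7)
#6 (1,0) C  (was 5)
#7 (1,0) H  (was 0)
#8 (0,2) E
#9 (0,1) C  (was 2)
#10 (1,0) H  (was 0)

STATE = b0:1 b1:0 b2:8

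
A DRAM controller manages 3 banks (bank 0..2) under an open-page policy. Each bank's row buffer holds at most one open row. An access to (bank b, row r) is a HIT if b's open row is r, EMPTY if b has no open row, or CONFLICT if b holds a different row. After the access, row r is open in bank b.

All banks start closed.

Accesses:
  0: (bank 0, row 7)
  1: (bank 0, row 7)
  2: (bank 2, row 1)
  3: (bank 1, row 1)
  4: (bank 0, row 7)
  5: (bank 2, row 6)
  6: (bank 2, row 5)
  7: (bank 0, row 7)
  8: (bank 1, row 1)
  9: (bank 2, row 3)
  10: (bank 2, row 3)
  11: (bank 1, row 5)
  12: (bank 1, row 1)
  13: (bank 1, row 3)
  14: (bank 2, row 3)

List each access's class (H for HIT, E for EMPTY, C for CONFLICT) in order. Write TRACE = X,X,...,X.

TRACE = E,H,E,E,H,C,C,H,H,C,H,C,C,C,H

  [0] b0 r7: no row ⇒ E
  [1] b0 r7: had r7 ⇒ H
  [2] b2 r1: no row ⇒ E
  [3] b1 r1: no row ⇒ E
  [4] b0 r7: had r7 ⇒ H
  [5] b2 r6: had r1 ⇒ C
  [6] b2 r5: had r6 ⇒ C
  [7] b0 r7: had r7 ⇒ H
  [8] b1 r1: had r1 ⇒ H
  [9] b2 r3: had r5 ⇒ C
  [10] b2 r3: had r3 ⇒ H
  [11] b1 r5: had r1 ⇒ C
  [12] b1 r1: had r5 ⇒ C
  [13] b1 r3: had r1 ⇒ C
  [14] b2 r3: had r3 ⇒ H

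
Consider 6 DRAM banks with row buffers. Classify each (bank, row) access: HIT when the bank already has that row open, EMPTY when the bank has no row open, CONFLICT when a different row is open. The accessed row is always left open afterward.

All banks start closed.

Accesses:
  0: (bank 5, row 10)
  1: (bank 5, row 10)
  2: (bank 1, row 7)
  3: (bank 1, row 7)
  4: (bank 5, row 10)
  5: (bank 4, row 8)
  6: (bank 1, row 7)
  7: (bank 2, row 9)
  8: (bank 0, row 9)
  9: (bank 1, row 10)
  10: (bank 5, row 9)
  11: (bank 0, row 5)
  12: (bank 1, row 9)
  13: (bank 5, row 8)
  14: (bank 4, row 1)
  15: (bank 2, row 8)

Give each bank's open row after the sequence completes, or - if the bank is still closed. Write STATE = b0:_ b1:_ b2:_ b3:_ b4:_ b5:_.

  [0] b5 r10: no row ⇒ E
  [1] b5 r10: had r10 ⇒ H
  [2] b1 r7: no row ⇒ E
  [3] b1 r7: had r7 ⇒ H
  [4] b5 r10: had r10 ⇒ H
  [5] b4 r8: no row ⇒ E
  [6] b1 r7: had r7 ⇒ H
  [7] b2 r9: no row ⇒ E
  [8] b0 r9: no row ⇒ E
  [9] b1 r10: had r7 ⇒ C
  [10] b5 r9: had r10 ⇒ C
  [11] b0 r5: had r9 ⇒ C
  [12] b1 r9: had r10 ⇒ C
  [13] b5 r8: had r9 ⇒ C
  [14] b4 r1: had r8 ⇒ C
  [15] b2 r8: had r9 ⇒ C

STATE = b0:5 b1:9 b2:8 b3:- b4:1 b5:8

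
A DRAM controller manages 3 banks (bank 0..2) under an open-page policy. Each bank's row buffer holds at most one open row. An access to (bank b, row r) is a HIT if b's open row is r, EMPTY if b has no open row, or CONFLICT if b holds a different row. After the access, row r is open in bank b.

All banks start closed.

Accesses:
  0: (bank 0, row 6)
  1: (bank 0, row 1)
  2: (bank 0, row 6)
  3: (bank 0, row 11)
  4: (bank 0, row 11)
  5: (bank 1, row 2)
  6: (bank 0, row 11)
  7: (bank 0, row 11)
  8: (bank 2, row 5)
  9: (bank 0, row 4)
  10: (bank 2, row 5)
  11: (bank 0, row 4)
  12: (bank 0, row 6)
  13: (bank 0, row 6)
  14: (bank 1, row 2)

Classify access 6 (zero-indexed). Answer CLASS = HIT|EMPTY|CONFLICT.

  [0] b0 r6: no row ⇒ E
  [1] b0 r1: had r6 ⇒ C
  [2] b0 r6: had r1 ⇒ C
  [3] b0 r11: had r6 ⇒ C
  [4] b0 r11: had r11 ⇒ H
  [5] b1 r2: no row ⇒ E
  [6] b0 r11: had r11 ⇒ H
  [7] b0 r11: had r11 ⇒ H
  [8] b2 r5: no row ⇒ E
  [9] b0 r4: had r11 ⇒ C
  [10] b2 r5: had r5 ⇒ H
  [11] b0 r4: had r4 ⇒ H
  [12] b0 r6: had r4 ⇒ C
  [13] b0 r6: had r6 ⇒ H
  [14] b1 r2: had r2 ⇒ H

CLASS = HIT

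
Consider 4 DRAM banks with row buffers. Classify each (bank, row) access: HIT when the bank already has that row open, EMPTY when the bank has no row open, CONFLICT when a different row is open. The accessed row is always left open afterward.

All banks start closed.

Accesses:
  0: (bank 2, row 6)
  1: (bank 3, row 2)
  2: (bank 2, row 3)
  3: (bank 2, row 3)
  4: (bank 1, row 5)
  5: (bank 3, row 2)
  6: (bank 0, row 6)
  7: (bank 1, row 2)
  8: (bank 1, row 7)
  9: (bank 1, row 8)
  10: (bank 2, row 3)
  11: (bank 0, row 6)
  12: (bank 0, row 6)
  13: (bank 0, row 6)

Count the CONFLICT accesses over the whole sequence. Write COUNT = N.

COUNT = 4

  [0] b2 r6: no row ⇒ E
  [1] b3 r2: no row ⇒ E
  [2] b2 r3: had r6 ⇒ C
  [3] b2 r3: had r3 ⇒ H
  [4] b1 r5: no row ⇒ E
  [5] b3 r2: had r2 ⇒ H
  [6] b0 r6: no row ⇒ E
  [7] b1 r2: had r5 ⇒ C
  [8] b1 r7: had r2 ⇒ C
  [9] b1 r8: had r7 ⇒ C
  [10] b2 r3: had r3 ⇒ H
  [11] b0 r6: had r6 ⇒ H
  [12] b0 r6: had r6 ⇒ H
  [13] b0 r6: had r6 ⇒ H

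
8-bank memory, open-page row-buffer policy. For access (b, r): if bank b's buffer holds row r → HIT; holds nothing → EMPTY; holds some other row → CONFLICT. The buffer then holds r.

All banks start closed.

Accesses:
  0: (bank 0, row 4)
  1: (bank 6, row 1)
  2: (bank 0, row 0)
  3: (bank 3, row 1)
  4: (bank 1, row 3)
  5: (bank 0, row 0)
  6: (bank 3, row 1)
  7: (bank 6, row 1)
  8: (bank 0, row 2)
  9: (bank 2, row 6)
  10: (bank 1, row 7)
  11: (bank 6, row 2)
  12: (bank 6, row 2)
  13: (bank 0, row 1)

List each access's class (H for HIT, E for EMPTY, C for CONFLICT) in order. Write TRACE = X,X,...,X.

TRACE = E,E,C,E,E,H,H,H,C,E,C,C,H,C

0: bank 0 row 4 — prev None → EMPTY
1: bank 6 row 1 — prev None → EMPTY
2: bank 0 row 0 — prev 4 → CONFLICT
3: bank 3 row 1 — prev None → EMPTY
4: bank 1 row 3 — prev None → EMPTY
5: bank 0 row 0 — prev 0 → HIT
6: bank 3 row 1 — prev 1 → HIT
7: bank 6 row 1 — prev 1 → HIT
8: bank 0 row 2 — prev 0 → CONFLICT
9: bank 2 row 6 — prev None → EMPTY
10: bank 1 row 7 — prev 3 → CONFLICT
11: bank 6 row 2 — prev 1 → CONFLICT
12: bank 6 row 2 — prev 2 → HIT
13: bank 0 row 1 — prev 2 → CONFLICT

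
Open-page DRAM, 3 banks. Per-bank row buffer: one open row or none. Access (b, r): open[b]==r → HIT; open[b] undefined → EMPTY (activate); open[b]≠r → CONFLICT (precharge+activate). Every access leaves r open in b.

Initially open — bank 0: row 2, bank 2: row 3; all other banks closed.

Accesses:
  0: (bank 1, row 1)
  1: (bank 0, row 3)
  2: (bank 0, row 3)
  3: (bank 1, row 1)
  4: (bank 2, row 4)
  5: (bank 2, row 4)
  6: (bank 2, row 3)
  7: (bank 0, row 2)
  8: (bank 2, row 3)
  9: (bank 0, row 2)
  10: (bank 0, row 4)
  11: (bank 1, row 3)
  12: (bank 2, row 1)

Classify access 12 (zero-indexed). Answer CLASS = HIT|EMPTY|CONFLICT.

step 0: bank1 None->1 [EMPTY]
step 1: bank0 2->3 [CONFLICT]
step 2: bank0 3->3 [HIT]
step 3: bank1 1->1 [HIT]
step 4: bank2 3->4 [CONFLICT]
step 5: bank2 4->4 [HIT]
step 6: bank2 4->3 [CONFLICT]
step 7: bank0 3->2 [CONFLICT]
step 8: bank2 3->3 [HIT]
step 9: bank0 2->2 [HIT]
step 10: bank0 2->4 [CONFLICT]
step 11: bank1 1->3 [CONFLICT]
step 12: bank2 3->1 [CONFLICT]

CLASS = CONFLICT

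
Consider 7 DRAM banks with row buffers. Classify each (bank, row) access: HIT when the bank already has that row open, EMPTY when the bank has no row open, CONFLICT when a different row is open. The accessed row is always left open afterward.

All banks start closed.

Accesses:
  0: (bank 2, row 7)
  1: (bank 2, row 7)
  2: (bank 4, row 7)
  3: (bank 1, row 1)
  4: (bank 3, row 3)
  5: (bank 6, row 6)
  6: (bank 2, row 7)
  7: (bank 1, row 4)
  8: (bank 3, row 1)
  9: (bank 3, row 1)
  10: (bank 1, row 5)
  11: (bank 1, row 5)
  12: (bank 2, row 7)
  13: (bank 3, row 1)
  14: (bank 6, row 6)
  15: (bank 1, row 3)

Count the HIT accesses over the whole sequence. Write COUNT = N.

COUNT = 7

step 0: bank2 None->7 [EMPTY]
step 1: bank2 7->7 [HIT]
step 2: bank4 None->7 [EMPTY]
step 3: bank1 None->1 [EMPTY]
step 4: bank3 None->3 [EMPTY]
step 5: bank6 None->6 [EMPTY]
step 6: bank2 7->7 [HIT]
step 7: bank1 1->4 [CONFLICT]
step 8: bank3 3->1 [CONFLICT]
step 9: bank3 1->1 [HIT]
step 10: bank1 4->5 [CONFLICT]
step 11: bank1 5->5 [HIT]
step 12: bank2 7->7 [HIT]
step 13: bank3 1->1 [HIT]
step 14: bank6 6->6 [HIT]
step 15: bank1 5->3 [CONFLICT]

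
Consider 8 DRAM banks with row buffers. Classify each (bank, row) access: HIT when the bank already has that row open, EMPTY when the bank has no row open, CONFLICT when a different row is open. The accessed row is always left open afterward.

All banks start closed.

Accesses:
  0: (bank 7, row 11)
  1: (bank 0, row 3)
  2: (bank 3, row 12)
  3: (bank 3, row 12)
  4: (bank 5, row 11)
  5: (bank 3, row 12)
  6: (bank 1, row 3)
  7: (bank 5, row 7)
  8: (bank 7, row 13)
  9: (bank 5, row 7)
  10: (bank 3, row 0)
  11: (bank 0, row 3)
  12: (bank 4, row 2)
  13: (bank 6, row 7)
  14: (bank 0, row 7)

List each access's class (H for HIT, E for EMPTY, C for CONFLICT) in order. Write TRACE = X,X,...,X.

step 0: bank7 None->11 [EMPTY]
step 1: bank0 None->3 [EMPTY]
step 2: bank3 None->12 [EMPTY]
step 3: bank3 12->12 [HIT]
step 4: bank5 None->11 [EMPTY]
step 5: bank3 12->12 [HIT]
step 6: bank1 None->3 [EMPTY]
step 7: bank5 11->7 [CONFLICT]
step 8: bank7 11->13 [CONFLICT]
step 9: bank5 7->7 [HIT]
step 10: bank3 12->0 [CONFLICT]
step 11: bank0 3->3 [HIT]
step 12: bank4 None->2 [EMPTY]
step 13: bank6 None->7 [EMPTY]
step 14: bank0 3->7 [CONFLICT]

TRACE = E,E,E,H,E,H,E,C,C,H,C,H,E,E,C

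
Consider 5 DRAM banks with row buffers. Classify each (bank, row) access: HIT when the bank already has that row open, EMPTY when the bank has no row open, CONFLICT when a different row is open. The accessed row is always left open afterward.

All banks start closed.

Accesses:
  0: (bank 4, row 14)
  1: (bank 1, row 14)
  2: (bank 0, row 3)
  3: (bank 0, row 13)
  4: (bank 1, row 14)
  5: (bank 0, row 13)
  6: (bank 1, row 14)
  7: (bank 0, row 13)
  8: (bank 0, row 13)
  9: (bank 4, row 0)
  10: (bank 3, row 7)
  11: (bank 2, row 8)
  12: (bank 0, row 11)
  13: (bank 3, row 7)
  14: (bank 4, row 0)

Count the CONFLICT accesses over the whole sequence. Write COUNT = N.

  [0] b4 r14: no row ⇒ E
  [1] b1 r14: no row ⇒ E
  [2] b0 r3: no row ⇒ E
  [3] b0 r13: had r3 ⇒ C
  [4] b1 r14: had r14 ⇒ H
  [5] b0 r13: had r13 ⇒ H
  [6] b1 r14: had r14 ⇒ H
  [7] b0 r13: had r13 ⇒ H
  [8] b0 r13: had r13 ⇒ H
  [9] b4 r0: had r14 ⇒ C
  [10] b3 r7: no row ⇒ E
  [11] b2 r8: no row ⇒ E
  [12] b0 r11: had r13 ⇒ C
  [13] b3 r7: had r7 ⇒ H
  [14] b4 r0: had r0 ⇒ H

COUNT = 3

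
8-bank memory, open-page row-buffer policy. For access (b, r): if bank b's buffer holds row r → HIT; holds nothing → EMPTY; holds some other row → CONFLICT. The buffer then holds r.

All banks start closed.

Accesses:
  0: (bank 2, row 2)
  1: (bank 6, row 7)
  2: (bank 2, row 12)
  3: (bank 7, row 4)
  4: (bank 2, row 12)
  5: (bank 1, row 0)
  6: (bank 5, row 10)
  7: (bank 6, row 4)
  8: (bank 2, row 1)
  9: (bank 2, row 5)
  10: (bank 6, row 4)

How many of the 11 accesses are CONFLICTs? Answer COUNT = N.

0: bank 2 row 2 — prev None → EMPTY
1: bank 6 row 7 — prev None → EMPTY
2: bank 2 row 12 — prev 2 → CONFLICT
3: bank 7 row 4 — prev None → EMPTY
4: bank 2 row 12 — prev 12 → HIT
5: bank 1 row 0 — prev None → EMPTY
6: bank 5 row 10 — prev None → EMPTY
7: bank 6 row 4 — prev 7 → CONFLICT
8: bank 2 row 1 — prev 12 → CONFLICT
9: bank 2 row 5 — prev 1 → CONFLICT
10: bank 6 row 4 — prev 4 → HIT

COUNT = 4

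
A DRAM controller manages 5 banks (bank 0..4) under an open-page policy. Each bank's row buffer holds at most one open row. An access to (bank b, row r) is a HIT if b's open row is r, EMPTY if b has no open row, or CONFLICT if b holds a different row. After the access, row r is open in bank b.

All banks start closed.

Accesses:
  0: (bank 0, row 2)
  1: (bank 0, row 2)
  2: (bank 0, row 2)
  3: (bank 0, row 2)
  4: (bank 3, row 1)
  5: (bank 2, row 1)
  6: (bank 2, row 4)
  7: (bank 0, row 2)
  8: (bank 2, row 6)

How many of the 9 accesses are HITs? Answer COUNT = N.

#0 (0,2) E
#1 (0,2) H  (was 2)
#2 (0,2) H  (was 2)
#3 (0,2) H  (was 2)
#4 (3,1) E
#5 (2,1) E
#6 (2,4) C  (was 1)
#7 (0,2) H  (was 2)
#8 (2,6) C  (was 4)

COUNT = 4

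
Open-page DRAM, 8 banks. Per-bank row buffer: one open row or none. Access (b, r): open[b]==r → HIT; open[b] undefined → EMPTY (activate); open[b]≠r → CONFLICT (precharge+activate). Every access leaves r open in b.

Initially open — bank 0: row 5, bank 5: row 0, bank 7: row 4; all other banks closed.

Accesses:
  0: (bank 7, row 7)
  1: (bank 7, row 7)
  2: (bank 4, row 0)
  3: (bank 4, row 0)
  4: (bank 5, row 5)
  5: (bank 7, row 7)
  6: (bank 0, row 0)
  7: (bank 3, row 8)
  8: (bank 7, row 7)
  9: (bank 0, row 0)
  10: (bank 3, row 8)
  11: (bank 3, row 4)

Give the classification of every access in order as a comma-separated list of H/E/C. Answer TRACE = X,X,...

TRACE = C,H,E,H,C,H,C,E,H,H,H,C

  [0] b7 r7: had r4 ⇒ C
  [1] b7 r7: had r7 ⇒ H
  [2] b4 r0: no row ⇒ E
  [3] b4 r0: had r0 ⇒ H
  [4] b5 r5: had r0 ⇒ C
  [5] b7 r7: had r7 ⇒ H
  [6] b0 r0: had r5 ⇒ C
  [7] b3 r8: no row ⇒ E
  [8] b7 r7: had r7 ⇒ H
  [9] b0 r0: had r0 ⇒ H
  [10] b3 r8: had r8 ⇒ H
  [11] b3 r4: had r8 ⇒ C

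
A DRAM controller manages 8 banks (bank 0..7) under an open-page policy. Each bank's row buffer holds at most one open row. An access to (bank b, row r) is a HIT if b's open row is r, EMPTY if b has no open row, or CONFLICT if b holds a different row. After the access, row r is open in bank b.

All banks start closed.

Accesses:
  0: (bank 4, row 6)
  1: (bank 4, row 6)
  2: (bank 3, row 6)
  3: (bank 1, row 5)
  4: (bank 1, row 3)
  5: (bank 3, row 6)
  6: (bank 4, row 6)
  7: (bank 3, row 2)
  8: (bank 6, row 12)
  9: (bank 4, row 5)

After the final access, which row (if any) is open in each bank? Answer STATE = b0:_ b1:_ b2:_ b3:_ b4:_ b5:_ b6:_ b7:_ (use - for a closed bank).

STATE = b0:- b1:3 b2:- b3:2 b4:5 b5:- b6:12 b7:-

#0 (4,6) E
#1 (4,6) H  (was 6)
#2 (3,6) E
#3 (1,5) E
#4 (1,3) C  (was 5)
#5 (3,6) H  (was 6)
#6 (4,6) H  (was 6)
#7 (3,2) C  (was 6)
#8 (6,12) E
#9 (4,5) C  (was 6)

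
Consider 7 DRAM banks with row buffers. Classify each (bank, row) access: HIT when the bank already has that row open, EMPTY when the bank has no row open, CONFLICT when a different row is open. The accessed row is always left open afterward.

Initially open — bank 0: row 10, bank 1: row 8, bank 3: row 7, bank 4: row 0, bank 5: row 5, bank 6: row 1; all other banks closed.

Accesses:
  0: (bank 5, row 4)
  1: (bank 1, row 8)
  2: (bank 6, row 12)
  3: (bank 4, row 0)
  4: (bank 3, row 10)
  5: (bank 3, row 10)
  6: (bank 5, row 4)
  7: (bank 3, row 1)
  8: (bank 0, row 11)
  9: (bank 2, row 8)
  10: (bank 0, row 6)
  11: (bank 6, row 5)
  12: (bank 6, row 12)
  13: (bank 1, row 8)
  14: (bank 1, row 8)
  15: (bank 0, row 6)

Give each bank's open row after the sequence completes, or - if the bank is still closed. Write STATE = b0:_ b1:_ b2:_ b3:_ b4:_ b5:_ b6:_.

0: bank 5 row 4 — prev 5 → CONFLICT
1: bank 1 row 8 — prev 8 → HIT
2: bank 6 row 12 — prev 1 → CONFLICT
3: bank 4 row 0 — prev 0 → HIT
4: bank 3 row 10 — prev 7 → CONFLICT
5: bank 3 row 10 — prev 10 → HIT
6: bank 5 row 4 — prev 4 → HIT
7: bank 3 row 1 — prev 10 → CONFLICT
8: bank 0 row 11 — prev 10 → CONFLICT
9: bank 2 row 8 — prev None → EMPTY
10: bank 0 row 6 — prev 11 → CONFLICT
11: bank 6 row 5 — prev 12 → CONFLICT
12: bank 6 row 12 — prev 5 → CONFLICT
13: bank 1 row 8 — prev 8 → HIT
14: bank 1 row 8 — prev 8 → HIT
15: bank 0 row 6 — prev 6 → HIT

STATE = b0:6 b1:8 b2:8 b3:1 b4:0 b5:4 b6:12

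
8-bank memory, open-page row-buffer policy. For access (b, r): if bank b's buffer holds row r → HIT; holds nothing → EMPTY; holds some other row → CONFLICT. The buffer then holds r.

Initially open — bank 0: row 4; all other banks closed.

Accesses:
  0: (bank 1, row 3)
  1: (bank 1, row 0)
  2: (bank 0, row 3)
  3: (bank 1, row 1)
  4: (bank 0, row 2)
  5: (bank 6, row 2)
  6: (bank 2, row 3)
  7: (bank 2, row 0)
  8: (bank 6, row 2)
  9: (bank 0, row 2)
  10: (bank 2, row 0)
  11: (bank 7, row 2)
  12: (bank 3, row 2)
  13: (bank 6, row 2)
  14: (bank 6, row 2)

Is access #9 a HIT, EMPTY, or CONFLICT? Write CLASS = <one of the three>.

CLASS = HIT

step 0: bank1 None->3 [EMPTY]
step 1: bank1 3->0 [CONFLICT]
step 2: bank0 4->3 [CONFLICT]
step 3: bank1 0->1 [CONFLICT]
step 4: bank0 3->2 [CONFLICT]
step 5: bank6 None->2 [EMPTY]
step 6: bank2 None->3 [EMPTY]
step 7: bank2 3->0 [CONFLICT]
step 8: bank6 2->2 [HIT]
step 9: bank0 2->2 [HIT]
step 10: bank2 0->0 [HIT]
step 11: bank7 None->2 [EMPTY]
step 12: bank3 None->2 [EMPTY]
step 13: bank6 2->2 [HIT]
step 14: bank6 2->2 [HIT]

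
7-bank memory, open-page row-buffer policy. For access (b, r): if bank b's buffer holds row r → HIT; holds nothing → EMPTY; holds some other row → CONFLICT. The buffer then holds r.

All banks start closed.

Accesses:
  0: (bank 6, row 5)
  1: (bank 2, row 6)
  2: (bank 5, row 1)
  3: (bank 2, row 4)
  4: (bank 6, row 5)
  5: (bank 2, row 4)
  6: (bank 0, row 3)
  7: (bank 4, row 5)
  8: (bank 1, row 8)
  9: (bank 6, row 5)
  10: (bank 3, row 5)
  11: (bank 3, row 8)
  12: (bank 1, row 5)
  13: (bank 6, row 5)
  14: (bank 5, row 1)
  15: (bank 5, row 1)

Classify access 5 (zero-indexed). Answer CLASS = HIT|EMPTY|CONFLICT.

CLASS = HIT

#0 (6,5) E
#1 (2,6) E
#2 (5,1) E
#3 (2,4) C  (was 6)
#4 (6,5) H  (was 5)
#5 (2,4) H  (was 4)
#6 (0,3) E
#7 (4,5) E
#8 (1,8) E
#9 (6,5) H  (was 5)
#10 (3,5) E
#11 (3,8) C  (was 5)
#12 (1,5) C  (was 8)
#13 (6,5) H  (was 5)
#14 (5,1) H  (was 1)
#15 (5,1) H  (was 1)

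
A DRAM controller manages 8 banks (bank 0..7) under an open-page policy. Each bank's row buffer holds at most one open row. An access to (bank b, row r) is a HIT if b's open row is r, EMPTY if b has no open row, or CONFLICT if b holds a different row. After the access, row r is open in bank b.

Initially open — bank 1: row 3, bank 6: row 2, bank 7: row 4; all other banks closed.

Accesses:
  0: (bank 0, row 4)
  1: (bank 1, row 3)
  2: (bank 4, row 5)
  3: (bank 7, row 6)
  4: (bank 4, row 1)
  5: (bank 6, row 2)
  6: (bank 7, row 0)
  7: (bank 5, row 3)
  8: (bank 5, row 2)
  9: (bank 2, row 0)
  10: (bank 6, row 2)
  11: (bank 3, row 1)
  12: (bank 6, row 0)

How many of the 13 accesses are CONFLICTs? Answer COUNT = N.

COUNT = 5

step 0: bank0 None->4 [EMPTY]
step 1: bank1 3->3 [HIT]
step 2: bank4 None->5 [EMPTY]
step 3: bank7 4->6 [CONFLICT]
step 4: bank4 5->1 [CONFLICT]
step 5: bank6 2->2 [HIT]
step 6: bank7 6->0 [CONFLICT]
step 7: bank5 None->3 [EMPTY]
step 8: bank5 3->2 [CONFLICT]
step 9: bank2 None->0 [EMPTY]
step 10: bank6 2->2 [HIT]
step 11: bank3 None->1 [EMPTY]
step 12: bank6 2->0 [CONFLICT]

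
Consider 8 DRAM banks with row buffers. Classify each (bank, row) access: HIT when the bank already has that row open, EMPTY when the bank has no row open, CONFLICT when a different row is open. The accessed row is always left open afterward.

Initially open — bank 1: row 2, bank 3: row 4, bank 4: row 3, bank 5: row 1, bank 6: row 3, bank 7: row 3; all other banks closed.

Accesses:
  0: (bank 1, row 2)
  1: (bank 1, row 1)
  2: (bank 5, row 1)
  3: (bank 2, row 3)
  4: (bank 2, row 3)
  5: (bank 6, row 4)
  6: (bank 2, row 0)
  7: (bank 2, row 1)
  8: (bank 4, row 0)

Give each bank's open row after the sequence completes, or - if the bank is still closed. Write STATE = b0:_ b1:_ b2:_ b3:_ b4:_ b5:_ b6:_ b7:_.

STATE = b0:- b1:1 b2:1 b3:4 b4:0 b5:1 b6:4 b7:3

#0 (1,2) H  (was 2)
#1 (1,1) C  (was 2)
#2 (5,1) H  (was 1)
#3 (2,3) E
#4 (2,3) H  (was 3)
#5 (6,4) C  (was 3)
#6 (2,0) C  (was 3)
#7 (2,1) C  (was 0)
#8 (4,0) C  (was 3)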